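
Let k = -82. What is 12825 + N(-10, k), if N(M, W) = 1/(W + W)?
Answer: 2103299/164 ≈ 12825.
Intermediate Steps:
N(M, W) = 1/(2*W)
12825 + N(-10, k) = 12825 + (1/2)/(-82) = 12825 + (1/2)*(-1/82) = 12825 - 1/164 = 2103299/164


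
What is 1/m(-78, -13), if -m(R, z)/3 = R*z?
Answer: -1/3042 ≈ -0.00032873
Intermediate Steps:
m(R, z) = -3*R*z
1/m(-78, -13) = 1/(-3*(-78)*(-13)) = 1/(-3042) = -1/3042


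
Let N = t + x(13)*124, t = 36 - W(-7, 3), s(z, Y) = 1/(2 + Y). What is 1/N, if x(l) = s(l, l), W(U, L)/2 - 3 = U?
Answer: 15/784 ≈ 0.019133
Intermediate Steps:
W(U, L) = 6 + 2*U
x(l) = 1/(2 + l)
t = 44 (t = 36 - (6 + 2*(-7)) = 36 - (6 - 14) = 36 - 1*(-8) = 36 + 8 = 44)
N = 784/15 (N = 44 + 124/(2 + 13) = 44 + 124/15 = 784/15 ≈ 52.267)
1/N = 1/(784/15) = 15/784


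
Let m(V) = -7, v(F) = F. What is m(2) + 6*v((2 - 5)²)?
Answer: 47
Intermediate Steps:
m(2) + 6*v((2 - 5)²) = -7 + 6*(2 - 5)² = -7 + 6*(-3)² = -7 + 6*9 = -7 + 54 = 47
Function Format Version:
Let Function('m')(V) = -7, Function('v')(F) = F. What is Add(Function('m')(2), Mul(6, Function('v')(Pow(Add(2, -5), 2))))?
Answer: 47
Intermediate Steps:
Add(Function('m')(2), Mul(6, Function('v')(Pow(Add(2, -5), 2)))) = Add(-7, Mul(6, Pow(Add(2, -5), 2))) = Add(-7, Mul(6, Pow(-3, 2))) = Add(-7, Mul(6, 9)) = Add(-7, 54) = 47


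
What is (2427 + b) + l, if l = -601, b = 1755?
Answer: 3581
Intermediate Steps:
(2427 + b) + l = (2427 + 1755) - 601 = 4182 - 601 = 3581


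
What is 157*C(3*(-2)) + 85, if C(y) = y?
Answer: -857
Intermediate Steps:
157*C(3*(-2)) + 85 = 157*(3*(-2)) + 85 = 157*(-6) + 85 = -942 + 85 = -857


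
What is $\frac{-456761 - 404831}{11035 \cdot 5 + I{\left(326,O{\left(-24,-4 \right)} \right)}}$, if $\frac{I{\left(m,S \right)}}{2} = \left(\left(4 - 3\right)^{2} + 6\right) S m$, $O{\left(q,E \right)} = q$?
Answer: $\frac{861592}{54361} \approx 15.849$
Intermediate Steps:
$I{\left(m,S \right)} = 14 S m$ ($I{\left(m,S \right)} = 2 \left(\left(4 - 3\right)^{2} + 6\right) S m = 2 \left(1^{2} + 6\right) S m = 2 \left(1 + 6\right) S m = 2 \cdot 7 S m = 14 S m$)
$\frac{-456761 - 404831}{11035 \cdot 5 + I{\left(326,O{\left(-24,-4 \right)} \right)}} = \frac{-456761 - 404831}{11035 \cdot 5 + 14 \left(-24\right) 326} = - \frac{861592}{55175 - 109536} = - \frac{861592}{-54361} = \left(-861592\right) \left(- \frac{1}{54361}\right) = \frac{861592}{54361}$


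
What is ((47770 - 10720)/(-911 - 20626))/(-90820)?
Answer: 65/3431562 ≈ 1.8942e-5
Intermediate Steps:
((47770 - 10720)/(-911 - 20626))/(-90820) = (37050/(-21537))*(-1/90820) = (37050*(-1/21537))*(-1/90820) = -12350/7179*(-1/90820) = 65/3431562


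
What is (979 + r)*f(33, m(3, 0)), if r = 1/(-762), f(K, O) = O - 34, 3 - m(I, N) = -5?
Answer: -9697961/381 ≈ -25454.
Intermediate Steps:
m(I, N) = 8 (m(I, N) = 3 - 1*(-5) = 3 + 5 = 8)
f(K, O) = -34 + O
r = -1/762 ≈ -0.0013123
(979 + r)*f(33, m(3, 0)) = (979 - 1/762)*(-34 + 8) = (745997/762)*(-26) = -9697961/381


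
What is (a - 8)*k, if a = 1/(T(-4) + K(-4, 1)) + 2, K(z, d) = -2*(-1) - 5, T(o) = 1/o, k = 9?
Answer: -738/13 ≈ -56.769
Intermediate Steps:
K(z, d) = -3 (K(z, d) = 2 - 5 = -3)
a = 22/13 (a = 1/(1/(-4) - 3) + 2 = 1/(-1/4 - 3) + 2 = 1/(-13/4) + 2 = -4/13 + 2 = 22/13 ≈ 1.6923)
(a - 8)*k = (22/13 - 8)*9 = -82/13*9 = -738/13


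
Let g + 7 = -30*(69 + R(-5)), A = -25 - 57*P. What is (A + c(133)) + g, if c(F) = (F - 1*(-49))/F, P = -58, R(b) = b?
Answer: 25752/19 ≈ 1355.4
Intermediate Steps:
c(F) = (49 + F)/F (c(F) = (F + 49)/F = (49 + F)/F)
A = 3281 (A = -25 - 57*(-58) = -25 + 3306 = 3281)
g = -1927 (g = -7 - 30*(69 - 5) = -7 - 30*64 = -7 - 1920 = -1927)
(A + c(133)) + g = (3281 + (49 + 133)/133) - 1927 = (3281 + (1/133)*182) - 1927 = (3281 + 26/19) - 1927 = 62365/19 - 1927 = 25752/19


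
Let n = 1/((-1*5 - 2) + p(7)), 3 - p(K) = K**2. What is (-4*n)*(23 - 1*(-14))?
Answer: 148/53 ≈ 2.7925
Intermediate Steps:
p(K) = 3 - K**2
n = -1/53 (n = 1/((-1*5 - 2) + (3 - 1*7**2)) = 1/((-5 - 2) + (3 - 1*49)) = 1/(-7 + (3 - 49)) = 1/(-7 - 46) = 1/(-53) = -1/53 ≈ -0.018868)
(-4*n)*(23 - 1*(-14)) = (-4*(-1/53))*(23 - 1*(-14)) = 4*(23 + 14)/53 = (4/53)*37 = 148/53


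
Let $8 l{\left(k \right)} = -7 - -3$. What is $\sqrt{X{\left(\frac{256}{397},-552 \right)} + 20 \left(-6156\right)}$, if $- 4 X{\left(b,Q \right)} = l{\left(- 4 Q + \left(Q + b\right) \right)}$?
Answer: $\frac{i \sqrt{1969918}}{4} \approx 350.88 i$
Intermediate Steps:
$l{\left(k \right)} = - \frac{1}{2}$ ($l{\left(k \right)} = \frac{-7 - -3}{8} = \frac{-7 + 3}{8} = \frac{1}{8} \left(-4\right) = - \frac{1}{2}$)
$X{\left(b,Q \right)} = \frac{1}{8}$ ($X{\left(b,Q \right)} = \left(- \frac{1}{4}\right) \left(- \frac{1}{2}\right) = \frac{1}{8}$)
$\sqrt{X{\left(\frac{256}{397},-552 \right)} + 20 \left(-6156\right)} = \sqrt{\frac{1}{8} + 20 \left(-6156\right)} = \sqrt{\frac{1}{8} - 123120} = \sqrt{- \frac{984959}{8}} = \frac{i \sqrt{1969918}}{4}$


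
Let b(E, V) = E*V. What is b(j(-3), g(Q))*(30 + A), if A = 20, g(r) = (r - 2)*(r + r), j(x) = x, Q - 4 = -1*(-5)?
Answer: -18900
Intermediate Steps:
Q = 9 (Q = 4 - 1*(-5) = 4 + 5 = 9)
g(r) = 2*r*(-2 + r) (g(r) = (-2 + r)*(2*r) = 2*r*(-2 + r))
b(j(-3), g(Q))*(30 + A) = (-6*9*(-2 + 9))*(30 + 20) = -6*9*7*50 = -3*126*50 = -378*50 = -18900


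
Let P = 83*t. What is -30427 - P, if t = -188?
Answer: -14823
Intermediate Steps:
P = -15604 (P = 83*(-188) = -15604)
-30427 - P = -30427 - 1*(-15604) = -30427 + 15604 = -14823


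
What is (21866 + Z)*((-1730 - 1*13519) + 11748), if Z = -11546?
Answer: -36130320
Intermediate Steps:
(21866 + Z)*((-1730 - 1*13519) + 11748) = (21866 - 11546)*((-1730 - 1*13519) + 11748) = 10320*((-1730 - 13519) + 11748) = 10320*(-15249 + 11748) = 10320*(-3501) = -36130320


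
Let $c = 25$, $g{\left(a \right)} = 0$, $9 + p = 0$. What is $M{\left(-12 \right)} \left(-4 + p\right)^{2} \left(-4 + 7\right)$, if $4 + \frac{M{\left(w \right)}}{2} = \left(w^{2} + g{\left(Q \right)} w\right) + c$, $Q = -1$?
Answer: $167310$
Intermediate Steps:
$p = -9$ ($p = -9 + 0 = -9$)
$M{\left(w \right)} = 42 + 2 w^{2}$ ($M{\left(w \right)} = -8 + 2 \left(\left(w^{2} + 0 w\right) + 25\right) = -8 + 2 \left(\left(w^{2} + 0\right) + 25\right) = -8 + 2 \left(w^{2} + 25\right) = -8 + 2 \left(25 + w^{2}\right) = -8 + \left(50 + 2 w^{2}\right) = 42 + 2 w^{2}$)
$M{\left(-12 \right)} \left(-4 + p\right)^{2} \left(-4 + 7\right) = \left(42 + 2 \left(-12\right)^{2}\right) \left(-4 - 9\right)^{2} \left(-4 + 7\right) = \left(42 + 2 \cdot 144\right) \left(-13\right)^{2} \cdot 3 = \left(42 + 288\right) 169 \cdot 3 = 330 \cdot 507 = 167310$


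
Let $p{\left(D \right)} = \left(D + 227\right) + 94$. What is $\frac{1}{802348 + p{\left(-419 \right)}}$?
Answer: $\frac{1}{802250} \approx 1.2465 \cdot 10^{-6}$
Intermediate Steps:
$p{\left(D \right)} = 321 + D$ ($p{\left(D \right)} = \left(227 + D\right) + 94 = 321 + D$)
$\frac{1}{802348 + p{\left(-419 \right)}} = \frac{1}{802348 + \left(321 - 419\right)} = \frac{1}{802348 - 98} = \frac{1}{802250}$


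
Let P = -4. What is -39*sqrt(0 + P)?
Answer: -78*I ≈ -78.0*I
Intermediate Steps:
-39*sqrt(0 + P) = -39*sqrt(0 - 4) = -78*I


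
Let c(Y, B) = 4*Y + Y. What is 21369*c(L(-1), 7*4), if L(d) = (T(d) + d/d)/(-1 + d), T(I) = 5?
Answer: -320535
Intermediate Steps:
L(d) = 6/(-1 + d) (L(d) = (5 + d/d)/(-1 + d) = (5 + 1)/(-1 + d) = 6/(-1 + d))
c(Y, B) = 5*Y
21369*c(L(-1), 7*4) = 21369*(5*(6/(-1 - 1))) = 21369*(5*(6/(-2))) = 21369*(5*(6*(-½))) = 21369*(5*(-3)) = 21369*(-15) = -320535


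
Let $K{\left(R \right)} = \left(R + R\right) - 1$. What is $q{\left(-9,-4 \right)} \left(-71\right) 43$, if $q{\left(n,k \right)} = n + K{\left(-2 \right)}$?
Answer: $42742$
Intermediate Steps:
$K{\left(R \right)} = -1 + 2 R$ ($K{\left(R \right)} = 2 R - 1 = -1 + 2 R$)
$q{\left(n,k \right)} = -5 + n$ ($q{\left(n,k \right)} = n + \left(-1 + 2 \left(-2\right)\right) = n - 5 = -5 + n$)
$q{\left(-9,-4 \right)} \left(-71\right) 43 = \left(-5 - 9\right) \left(-71\right) 43 = \left(-14\right) \left(-71\right) 43 = 994 \cdot 43 = 42742$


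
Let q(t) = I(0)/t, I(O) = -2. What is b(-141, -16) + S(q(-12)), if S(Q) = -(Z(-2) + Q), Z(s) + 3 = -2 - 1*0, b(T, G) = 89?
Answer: 563/6 ≈ 93.833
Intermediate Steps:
Z(s) = -5 (Z(s) = -3 + (-2 - 1*0) = -3 + (-2 + 0) = -3 - 2 = -5)
q(t) = -2/t
S(Q) = 5 - Q (S(Q) = -(-5 + Q) = 5 - Q)
b(-141, -16) + S(q(-12)) = 89 + (5 - (-2)/(-12)) = 89 + (5 - (-2)*(-1)/12) = 89 + (5 - 1*1/6) = 89 + (5 - 1/6) = 89 + 29/6 = 563/6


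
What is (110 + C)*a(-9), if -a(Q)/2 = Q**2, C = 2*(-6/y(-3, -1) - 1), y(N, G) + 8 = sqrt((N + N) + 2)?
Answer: -301320/17 - 972*I/17 ≈ -17725.0 - 57.176*I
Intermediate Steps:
y(N, G) = -8 + sqrt(2 + 2*N) (y(N, G) = -8 + sqrt((N + N) + 2) = -8 + sqrt(2*N + 2) = -8 + sqrt(2 + 2*N))
C = -2 - 3*(-8 - 2*I)/17 (C = 2*(-6/(-8 + sqrt(2 + 2*(-3))) - 1) = 2*(-6/(-8 + sqrt(2 - 6)) - 1) = 2*(-6/(-8 + sqrt(-4)) - 1) = 2*(-6*(-8 - 2*I)/68 - 1) = 2*(-3*(-8 - 2*I)/34 - 1) = 2*(-1 - 3*(-8 - 2*I)/34) = -2 - 3*(-8 - 2*I)/17 ≈ -0.58823 + 0.35294*I)
a(Q) = -2*Q**2
(110 + C)*a(-9) = (110 + (-10/17 + 6*I/17))*(-2*(-9)**2) = (1860/17 + 6*I/17)*(-2*81) = (1860/17 + 6*I/17)*(-162) = -301320/17 - 972*I/17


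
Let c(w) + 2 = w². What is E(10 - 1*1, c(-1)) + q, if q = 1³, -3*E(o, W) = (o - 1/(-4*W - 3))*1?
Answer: -5/3 ≈ -1.6667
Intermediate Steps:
c(w) = -2 + w²
E(o, W) = -o/3 + 1/(3*(-3 - 4*W)) (E(o, W) = -(o - 1/(-4*W - 3))/3 = -(o - 1/(-3 - 4*W))/3 = -o/3 + 1/(3*(-3 - 4*W)))
q = 1
E(10 - 1*1, c(-1)) + q = (-1 - 3*(10 - 1*1) - 4*(-2 + (-1)²)*(10 - 1*1))/(3*(3 + 4*(-2 + (-1)²))) + 1 = (-1 - 3*(10 - 1) - 4*(-2 + 1)*(10 - 1))/(3*(3 + 4*(-2 + 1))) + 1 = (-1 - 3*9 - 4*(-1)*9)/(3*(3 + 4*(-1))) + 1 = (-1 - 27 + 36)/(3*(3 - 4)) + 1 = (⅓)*8/(-1) + 1 = (⅓)*(-1)*8 + 1 = -8/3 + 1 = -5/3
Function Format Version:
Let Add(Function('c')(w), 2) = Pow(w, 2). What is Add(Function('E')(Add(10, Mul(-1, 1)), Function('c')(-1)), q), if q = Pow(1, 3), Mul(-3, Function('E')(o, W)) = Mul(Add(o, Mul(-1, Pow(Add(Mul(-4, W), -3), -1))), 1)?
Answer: Rational(-5, 3) ≈ -1.6667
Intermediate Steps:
Function('c')(w) = Add(-2, Pow(w, 2))
Function('E')(o, W) = Add(Mul(Rational(-1, 3), o), Mul(Rational(1, 3), Pow(Add(-3, Mul(-4, W)), -1))) (Function('E')(o, W) = Mul(Rational(-1, 3), Mul(Add(o, Mul(-1, Pow(Add(Mul(-4, W), -3), -1))), 1)) = Mul(Rational(-1, 3), Mul(Add(o, Mul(-1, Pow(Add(-3, Mul(-4, W)), -1))), 1)) = Mul(Rational(-1, 3), Add(o, Mul(-1, Pow(Add(-3, Mul(-4, W)), -1)))) = Add(Mul(Rational(-1, 3), o), Mul(Rational(1, 3), Pow(Add(-3, Mul(-4, W)), -1))))
q = 1
Add(Function('E')(Add(10, Mul(-1, 1)), Function('c')(-1)), q) = Add(Mul(Rational(1, 3), Pow(Add(3, Mul(4, Add(-2, Pow(-1, 2)))), -1), Add(-1, Mul(-3, Add(10, Mul(-1, 1))), Mul(-4, Add(-2, Pow(-1, 2)), Add(10, Mul(-1, 1))))), 1) = Add(Mul(Rational(1, 3), Pow(Add(3, Mul(4, Add(-2, 1))), -1), Add(-1, Mul(-3, Add(10, -1)), Mul(-4, Add(-2, 1), Add(10, -1)))), 1) = Add(Mul(Rational(1, 3), Pow(Add(3, Mul(4, -1)), -1), Add(-1, Mul(-3, 9), Mul(-4, -1, 9))), 1) = Add(Mul(Rational(1, 3), Pow(Add(3, -4), -1), Add(-1, -27, 36)), 1) = Add(Mul(Rational(1, 3), Pow(-1, -1), 8), 1) = Add(Mul(Rational(1, 3), -1, 8), 1) = Add(Rational(-8, 3), 1) = Rational(-5, 3)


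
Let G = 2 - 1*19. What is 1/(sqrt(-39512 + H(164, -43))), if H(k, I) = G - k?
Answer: -I*sqrt(39693)/39693 ≈ -0.0050193*I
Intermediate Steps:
G = -17 (G = 2 - 19 = -17)
H(k, I) = -17 - k
1/(sqrt(-39512 + H(164, -43))) = 1/(sqrt(-39512 + (-17 - 1*164))) = 1/(sqrt(-39512 + (-17 - 164))) = 1/(sqrt(-39512 - 181)) = 1/(sqrt(-39693)) = 1/(I*sqrt(39693)) = -I*sqrt(39693)/39693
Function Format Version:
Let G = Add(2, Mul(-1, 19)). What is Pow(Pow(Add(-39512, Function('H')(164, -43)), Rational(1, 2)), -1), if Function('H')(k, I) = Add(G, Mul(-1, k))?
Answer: Mul(Rational(-1, 39693), I, Pow(39693, Rational(1, 2))) ≈ Mul(-0.0050193, I)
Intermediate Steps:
G = -17 (G = Add(2, -19) = -17)
Function('H')(k, I) = Add(-17, Mul(-1, k))
Pow(Pow(Add(-39512, Function('H')(164, -43)), Rational(1, 2)), -1) = Pow(Pow(Add(-39512, Add(-17, Mul(-1, 164))), Rational(1, 2)), -1) = Pow(Pow(Add(-39512, Add(-17, -164)), Rational(1, 2)), -1) = Pow(Pow(Add(-39512, -181), Rational(1, 2)), -1) = Pow(Pow(-39693, Rational(1, 2)), -1) = Pow(Mul(I, Pow(39693, Rational(1, 2))), -1) = Mul(Rational(-1, 39693), I, Pow(39693, Rational(1, 2)))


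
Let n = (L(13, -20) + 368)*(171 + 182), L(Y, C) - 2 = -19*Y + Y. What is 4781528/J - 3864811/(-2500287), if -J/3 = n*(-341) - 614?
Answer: 33628603372937/20466526787577 ≈ 1.6431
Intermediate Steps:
L(Y, C) = 2 - 18*Y (L(Y, C) = 2 + (-19*Y + Y) = 2 - 18*Y)
n = 48008 (n = ((2 - 18*13) + 368)*(171 + 182) = ((2 - 234) + 368)*353 = (-232 + 368)*353 = 136*353 = 48008)
J = 49114026 (J = -3*(48008*(-341) - 614) = -3*(-16370728 - 614) = -3*(-16371342) = 49114026)
4781528/J - 3864811/(-2500287) = 4781528/49114026 - 3864811/(-2500287) = 4781528*(1/49114026) - 3864811*(-1/2500287) = 2390764/24557013 + 3864811/2500287 = 33628603372937/20466526787577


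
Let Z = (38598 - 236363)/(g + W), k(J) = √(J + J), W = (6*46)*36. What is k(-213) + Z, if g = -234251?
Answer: 39553/44863 + I*√426 ≈ 0.88164 + 20.64*I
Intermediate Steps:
W = 9936 (W = 276*36 = 9936)
k(J) = √2*√J (k(J) = √(2*J) = √2*√J)
Z = 39553/44863 (Z = (38598 - 236363)/(-234251 + 9936) = -197765/(-224315) = -197765*(-1/224315) = 39553/44863 ≈ 0.88164)
k(-213) + Z = √2*√(-213) + 39553/44863 = √2*(I*√213) + 39553/44863 = I*√426 + 39553/44863 = 39553/44863 + I*√426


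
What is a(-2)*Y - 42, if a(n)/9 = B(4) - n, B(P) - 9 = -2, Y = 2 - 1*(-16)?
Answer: 1416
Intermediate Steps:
Y = 18 (Y = 2 + 16 = 18)
B(P) = 7 (B(P) = 9 - 2 = 7)
a(n) = 63 - 9*n (a(n) = 9*(7 - n) = 63 - 9*n)
a(-2)*Y - 42 = (63 - 9*(-2))*18 - 42 = (63 + 18)*18 - 42 = 81*18 - 42 = 1458 - 42 = 1416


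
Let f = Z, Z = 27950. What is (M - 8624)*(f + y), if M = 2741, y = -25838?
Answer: -12424896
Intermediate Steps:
f = 27950
(M - 8624)*(f + y) = (2741 - 8624)*(27950 - 25838) = -5883*2112 = -12424896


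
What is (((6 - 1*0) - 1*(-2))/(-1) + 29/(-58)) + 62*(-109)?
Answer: -13533/2 ≈ -6766.5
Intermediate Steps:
(((6 - 1*0) - 1*(-2))/(-1) + 29/(-58)) + 62*(-109) = (((6 + 0) + 2)*(-1) + 29*(-1/58)) - 6758 = ((6 + 2)*(-1) - ½) - 6758 = (8*(-1) - ½) - 6758 = (-8 - ½) - 6758 = -17/2 - 6758 = -13533/2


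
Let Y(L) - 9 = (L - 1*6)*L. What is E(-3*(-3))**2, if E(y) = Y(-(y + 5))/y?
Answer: 83521/81 ≈ 1031.1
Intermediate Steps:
Y(L) = 9 + L*(-6 + L) (Y(L) = 9 + (L - 1*6)*L = 9 + (L - 6)*L = 9 + (-6 + L)*L = 9 + L*(-6 + L))
E(y) = (39 + (-5 - y)**2 + 6*y)/y (E(y) = (9 + (-(y + 5))**2 - (-6)*(y + 5))/y = (9 + (-(5 + y))**2 - (-6)*(5 + y))/y = (9 + (-5 - y)**2 - 6*(-5 - y))/y = (9 + (-5 - y)**2 + (30 + 6*y))/y = (39 + (-5 - y)**2 + 6*y)/y)
E(-3*(-3))**2 = (16 - 3*(-3) + 64/((-3*(-3))))**2 = (16 + 9 + 64/9)**2 = (289/9)**2 = 83521/81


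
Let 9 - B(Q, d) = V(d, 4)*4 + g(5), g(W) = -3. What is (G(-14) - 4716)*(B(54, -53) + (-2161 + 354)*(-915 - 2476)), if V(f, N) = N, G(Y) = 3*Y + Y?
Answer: -29240587476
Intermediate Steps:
G(Y) = 4*Y
B(Q, d) = -4 (B(Q, d) = 9 - (4*4 - 3) = 9 - (16 - 3) = 9 - 1*13 = 9 - 13 = -4)
(G(-14) - 4716)*(B(54, -53) + (-2161 + 354)*(-915 - 2476)) = (4*(-14) - 4716)*(-4 + (-2161 + 354)*(-915 - 2476)) = (-56 - 4716)*(-4 - 1807*(-3391)) = -4772*(-4 + 6127537) = -4772*6127533 = -29240587476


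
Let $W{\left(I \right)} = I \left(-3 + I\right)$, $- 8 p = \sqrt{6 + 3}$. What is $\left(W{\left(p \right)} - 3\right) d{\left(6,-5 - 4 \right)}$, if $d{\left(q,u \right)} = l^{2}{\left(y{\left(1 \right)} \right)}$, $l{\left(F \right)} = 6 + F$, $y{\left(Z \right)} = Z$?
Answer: $- \frac{5439}{64} \approx -84.984$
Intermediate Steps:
$p = - \frac{3}{8}$ ($p = - \frac{\sqrt{6 + 3}}{8} = - \frac{\sqrt{9}}{8} = \left(- \frac{1}{8}\right) 3 = - \frac{3}{8} \approx -0.375$)
$d{\left(q,u \right)} = 49$ ($d{\left(q,u \right)} = \left(6 + 1\right)^{2} = 7^{2} = 49$)
$\left(W{\left(p \right)} - 3\right) d{\left(6,-5 - 4 \right)} = \left(- \frac{3 \left(-3 - \frac{3}{8}\right)}{8} - 3\right) 49 = \left(\left(- \frac{3}{8}\right) \left(- \frac{27}{8}\right) - 3\right) 49 = \left(\frac{81}{64} - 3\right) 49 = \left(- \frac{111}{64}\right) 49 = - \frac{5439}{64}$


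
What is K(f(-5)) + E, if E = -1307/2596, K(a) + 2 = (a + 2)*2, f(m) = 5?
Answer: 29845/2596 ≈ 11.497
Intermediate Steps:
K(a) = 2 + 2*a (K(a) = -2 + (a + 2)*2 = -2 + (2 + a)*2 = -2 + (4 + 2*a) = 2 + 2*a)
E = -1307/2596 (E = -1307*1/2596 = -1307/2596 ≈ -0.50347)
K(f(-5)) + E = (2 + 2*5) - 1307/2596 = (2 + 10) - 1307/2596 = 12 - 1307/2596 = 29845/2596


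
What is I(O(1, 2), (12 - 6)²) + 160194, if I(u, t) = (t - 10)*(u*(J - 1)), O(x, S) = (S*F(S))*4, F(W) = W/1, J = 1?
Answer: 160194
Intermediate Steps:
F(W) = W (F(W) = W*1 = W)
O(x, S) = 4*S² (O(x, S) = (S*S)*4 = S²*4 = 4*S²)
I(u, t) = 0 (I(u, t) = (t - 10)*(u*(1 - 1)) = (-10 + t)*(u*0) = (-10 + t)*0 = 0)
I(O(1, 2), (12 - 6)²) + 160194 = 0 + 160194 = 160194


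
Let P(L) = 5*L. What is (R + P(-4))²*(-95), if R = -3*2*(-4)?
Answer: -1520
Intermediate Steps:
R = 24 (R = -6*(-4) = 24)
(R + P(-4))²*(-95) = (24 + 5*(-4))²*(-95) = (24 - 20)²*(-95) = 4²*(-95) = 16*(-95) = -1520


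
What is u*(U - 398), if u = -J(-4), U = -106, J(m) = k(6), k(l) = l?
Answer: 3024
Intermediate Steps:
J(m) = 6
u = -6 (u = -1*6 = -6)
u*(U - 398) = -6*(-106 - 398) = -6*(-504) = 3024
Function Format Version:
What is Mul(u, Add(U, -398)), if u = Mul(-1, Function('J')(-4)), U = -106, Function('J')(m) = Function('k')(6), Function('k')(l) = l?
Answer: 3024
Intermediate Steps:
Function('J')(m) = 6
u = -6 (u = Mul(-1, 6) = -6)
Mul(u, Add(U, -398)) = Mul(-6, Add(-106, -398)) = Mul(-6, -504) = 3024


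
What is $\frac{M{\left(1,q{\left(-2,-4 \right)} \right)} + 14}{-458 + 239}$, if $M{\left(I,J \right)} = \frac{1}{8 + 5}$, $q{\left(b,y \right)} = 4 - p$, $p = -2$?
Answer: $- \frac{61}{949} \approx -0.064278$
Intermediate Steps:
$q{\left(b,y \right)} = 6$ ($q{\left(b,y \right)} = 4 - -2 = 4 + 2 = 6$)
$M{\left(I,J \right)} = \frac{1}{13}$
$\frac{M{\left(1,q{\left(-2,-4 \right)} \right)} + 14}{-458 + 239} = \frac{\frac{1}{13} + 14}{-458 + 239} = \frac{183}{13 \left(-219\right)} = \frac{183}{13} \left(- \frac{1}{219}\right) = - \frac{61}{949}$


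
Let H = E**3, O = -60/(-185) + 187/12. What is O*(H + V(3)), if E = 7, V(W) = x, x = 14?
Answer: 840497/148 ≈ 5679.0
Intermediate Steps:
V(W) = 14
O = 7063/444 (O = -60*(-1/185) + 187*(1/12) = 12/37 + 187/12 = 7063/444 ≈ 15.908)
H = 343 (H = 7**3 = 343)
O*(H + V(3)) = 7063*(343 + 14)/444 = (7063/444)*357 = 840497/148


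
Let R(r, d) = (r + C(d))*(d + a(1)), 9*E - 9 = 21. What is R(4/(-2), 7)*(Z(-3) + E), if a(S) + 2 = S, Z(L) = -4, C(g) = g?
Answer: -20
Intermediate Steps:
E = 10/3 (E = 1 + (⅑)*21 = 1 + 7/3 = 10/3 ≈ 3.3333)
a(S) = -2 + S
R(r, d) = (-1 + d)*(d + r) (R(r, d) = (r + d)*(d + (-2 + 1)) = (d + r)*(d - 1) = (d + r)*(-1 + d) = (-1 + d)*(d + r))
R(4/(-2), 7)*(Z(-3) + E) = (7² - 1*7 - 4/(-2) + 7*(4/(-2)))*(-4 + 10/3) = (49 - 7 - 4*(-1)/2 + 7*(4*(-½)))*(-⅔) = (49 - 7 - 1*(-2) + 7*(-2))*(-⅔) = (49 - 7 + 2 - 14)*(-⅔) = 30*(-⅔) = -20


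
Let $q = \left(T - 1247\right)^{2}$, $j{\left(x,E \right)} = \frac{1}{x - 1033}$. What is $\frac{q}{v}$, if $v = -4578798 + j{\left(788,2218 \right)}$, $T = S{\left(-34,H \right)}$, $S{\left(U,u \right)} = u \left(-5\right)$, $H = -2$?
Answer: $- \frac{374891405}{1121805511} \approx -0.33419$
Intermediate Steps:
$j{\left(x,E \right)} = \frac{1}{-1033 + x}$
$S{\left(U,u \right)} = - 5 u$
$T = 10$ ($T = \left(-5\right) \left(-2\right) = 10$)
$q = 1530169$ ($q = \left(10 - 1247\right)^{2} = \left(-1237\right)^{2} = 1530169$)
$v = - \frac{1121805511}{245}$ ($v = -4578798 + \frac{1}{-1033 + 788} = -4578798 + \frac{1}{-245} = -4578798 - \frac{1}{245} = - \frac{1121805511}{245} \approx -4.5788 \cdot 10^{6}$)
$\frac{q}{v} = \frac{1530169}{- \frac{1121805511}{245}} = 1530169 \left(- \frac{245}{1121805511}\right) = - \frac{374891405}{1121805511}$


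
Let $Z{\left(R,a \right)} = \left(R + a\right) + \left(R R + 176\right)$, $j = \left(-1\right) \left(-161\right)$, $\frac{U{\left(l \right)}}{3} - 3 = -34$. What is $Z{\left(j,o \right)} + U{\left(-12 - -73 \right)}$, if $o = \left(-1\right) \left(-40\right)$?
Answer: $26205$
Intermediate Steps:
$U{\left(l \right)} = -93$ ($U{\left(l \right)} = 9 + 3 \left(-34\right) = 9 - 102 = -93$)
$o = 40$
$j = 161$
$Z{\left(R,a \right)} = 176 + R + a + R^{2}$ ($Z{\left(R,a \right)} = \left(R + a\right) + \left(R^{2} + 176\right) = \left(R + a\right) + \left(176 + R^{2}\right) = 176 + R + a + R^{2}$)
$Z{\left(j,o \right)} + U{\left(-12 - -73 \right)} = \left(176 + 161 + 40 + 161^{2}\right) - 93 = \left(176 + 161 + 40 + 25921\right) - 93 = 26298 - 93 = 26205$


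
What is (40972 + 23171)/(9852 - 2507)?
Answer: 64143/7345 ≈ 8.7329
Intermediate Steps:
(40972 + 23171)/(9852 - 2507) = 64143/7345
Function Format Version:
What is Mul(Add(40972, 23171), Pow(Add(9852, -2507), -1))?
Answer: Rational(64143, 7345) ≈ 8.7329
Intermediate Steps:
Mul(Add(40972, 23171), Pow(Add(9852, -2507), -1)) = Mul(64143, Pow(7345, -1)) = Mul(64143, Rational(1, 7345)) = Rational(64143, 7345)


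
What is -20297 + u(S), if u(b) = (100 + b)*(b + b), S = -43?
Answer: -25199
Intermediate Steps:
u(b) = 2*b*(100 + b) (u(b) = (100 + b)*(2*b) = 2*b*(100 + b))
-20297 + u(S) = -20297 + 2*(-43)*(100 - 43) = -20297 + 2*(-43)*57 = -20297 - 4902 = -25199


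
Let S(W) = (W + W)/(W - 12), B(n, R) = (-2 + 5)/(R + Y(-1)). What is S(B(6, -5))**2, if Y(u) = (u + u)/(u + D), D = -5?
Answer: 36/3481 ≈ 0.010342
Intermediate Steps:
Y(u) = 2*u/(-5 + u) (Y(u) = (u + u)/(u - 5) = (2*u)/(-5 + u) = 2*u/(-5 + u))
B(n, R) = 3/(1/3 + R) (B(n, R) = (-2 + 5)/(R + 2*(-1)/(-5 - 1)) = 3/(R + 2*(-1)/(-6)) = 3/(R + 2*(-1)*(-1/6)) = 3/(R + 1/3) = 3/(1/3 + R))
S(W) = 2*W/(-12 + W) (S(W) = (2*W)/(-12 + W) = 2*W/(-12 + W))
S(B(6, -5))**2 = (2*(9/(1 + 3*(-5)))/(-12 + 9/(1 + 3*(-5))))**2 = (2*(9/(1 - 15))/(-12 + 9/(1 - 15)))**2 = (2*(9/(-14))/(-12 + 9/(-14)))**2 = (2*(9*(-1/14))/(-12 + 9*(-1/14)))**2 = (2*(-9/14)/(-12 - 9/14))**2 = (2*(-9/14)/(-177/14))**2 = (2*(-9/14)*(-14/177))**2 = (6/59)**2 = 36/3481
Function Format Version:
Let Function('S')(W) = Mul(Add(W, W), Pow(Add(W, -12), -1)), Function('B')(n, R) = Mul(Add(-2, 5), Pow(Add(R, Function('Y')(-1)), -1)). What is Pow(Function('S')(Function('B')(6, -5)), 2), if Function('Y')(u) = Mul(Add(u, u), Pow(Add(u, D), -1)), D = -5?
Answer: Rational(36, 3481) ≈ 0.010342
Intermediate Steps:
Function('Y')(u) = Mul(2, u, Pow(Add(-5, u), -1)) (Function('Y')(u) = Mul(Add(u, u), Pow(Add(u, -5), -1)) = Mul(Mul(2, u), Pow(Add(-5, u), -1)) = Mul(2, u, Pow(Add(-5, u), -1)))
Function('B')(n, R) = Mul(3, Pow(Add(Rational(1, 3), R), -1)) (Function('B')(n, R) = Mul(Add(-2, 5), Pow(Add(R, Mul(2, -1, Pow(Add(-5, -1), -1))), -1)) = Mul(3, Pow(Add(R, Mul(2, -1, Pow(-6, -1))), -1)) = Mul(3, Pow(Add(R, Mul(2, -1, Rational(-1, 6))), -1)) = Mul(3, Pow(Add(R, Rational(1, 3)), -1)) = Mul(3, Pow(Add(Rational(1, 3), R), -1)))
Function('S')(W) = Mul(2, W, Pow(Add(-12, W), -1)) (Function('S')(W) = Mul(Mul(2, W), Pow(Add(-12, W), -1)) = Mul(2, W, Pow(Add(-12, W), -1)))
Pow(Function('S')(Function('B')(6, -5)), 2) = Pow(Mul(2, Mul(9, Pow(Add(1, Mul(3, -5)), -1)), Pow(Add(-12, Mul(9, Pow(Add(1, Mul(3, -5)), -1))), -1)), 2) = Pow(Mul(2, Mul(9, Pow(Add(1, -15), -1)), Pow(Add(-12, Mul(9, Pow(Add(1, -15), -1))), -1)), 2) = Pow(Mul(2, Mul(9, Pow(-14, -1)), Pow(Add(-12, Mul(9, Pow(-14, -1))), -1)), 2) = Pow(Mul(2, Mul(9, Rational(-1, 14)), Pow(Add(-12, Mul(9, Rational(-1, 14))), -1)), 2) = Pow(Mul(2, Rational(-9, 14), Pow(Add(-12, Rational(-9, 14)), -1)), 2) = Pow(Mul(2, Rational(-9, 14), Pow(Rational(-177, 14), -1)), 2) = Pow(Mul(2, Rational(-9, 14), Rational(-14, 177)), 2) = Pow(Rational(6, 59), 2) = Rational(36, 3481)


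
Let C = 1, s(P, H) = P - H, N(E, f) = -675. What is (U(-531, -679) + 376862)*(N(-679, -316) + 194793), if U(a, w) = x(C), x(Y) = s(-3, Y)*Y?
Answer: 73154921244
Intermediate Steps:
x(Y) = Y*(-3 - Y) (x(Y) = (-3 - Y)*Y = Y*(-3 - Y))
U(a, w) = -4 (U(a, w) = -1*1*(3 + 1) = -1*1*4 = -4)
(U(-531, -679) + 376862)*(N(-679, -316) + 194793) = (-4 + 376862)*(-675 + 194793) = 376858*194118 = 73154921244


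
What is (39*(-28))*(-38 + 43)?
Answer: -5460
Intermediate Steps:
(39*(-28))*(-38 + 43) = -1092*5 = -5460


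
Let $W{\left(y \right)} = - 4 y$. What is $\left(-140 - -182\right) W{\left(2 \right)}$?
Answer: $-336$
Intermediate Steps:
$\left(-140 - -182\right) W{\left(2 \right)} = \left(-140 - -182\right) \left(\left(-4\right) 2\right) = \left(-140 + 182\right) \left(-8\right) = 42 \left(-8\right) = -336$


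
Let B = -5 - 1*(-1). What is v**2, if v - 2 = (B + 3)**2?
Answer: 9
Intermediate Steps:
B = -4 (B = -5 + 1 = -4)
v = 3 (v = 2 + (-4 + 3)**2 = 2 + (-1)**2 = 2 + 1 = 3)
v**2 = 3**2 = 9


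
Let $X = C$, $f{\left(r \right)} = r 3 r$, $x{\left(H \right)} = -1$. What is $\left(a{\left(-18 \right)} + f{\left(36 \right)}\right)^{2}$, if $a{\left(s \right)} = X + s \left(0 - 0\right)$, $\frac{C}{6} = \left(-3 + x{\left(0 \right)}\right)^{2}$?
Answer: $15872256$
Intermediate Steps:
$f{\left(r \right)} = 3 r^{2}$ ($f{\left(r \right)} = 3 r r = 3 r^{2}$)
$C = 96$ ($C = 6 \left(-3 - 1\right)^{2} = 6 \left(-4\right)^{2} = 6 \cdot 16 = 96$)
$X = 96$
$a{\left(s \right)} = 96$ ($a{\left(s \right)} = 96 + s \left(0 - 0\right) = 96 + s \left(0 + 0\right) = 96 + s 0 = 96 + 0 = 96$)
$\left(a{\left(-18 \right)} + f{\left(36 \right)}\right)^{2} = \left(96 + 3 \cdot 36^{2}\right)^{2} = \left(96 + 3 \cdot 1296\right)^{2} = \left(96 + 3888\right)^{2} = 3984^{2} = 15872256$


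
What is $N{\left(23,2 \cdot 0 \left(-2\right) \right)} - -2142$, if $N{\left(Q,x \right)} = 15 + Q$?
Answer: $2180$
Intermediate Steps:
$N{\left(23,2 \cdot 0 \left(-2\right) \right)} - -2142 = \left(15 + 23\right) - -2142 = 38 + 2142 = 2180$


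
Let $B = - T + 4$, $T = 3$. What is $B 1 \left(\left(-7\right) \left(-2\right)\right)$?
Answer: $14$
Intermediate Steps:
$B = 1$ ($B = \left(-1\right) 3 + 4 = -3 + 4 = 1$)
$B 1 \left(\left(-7\right) \left(-2\right)\right) = 1 \cdot 1 \left(\left(-7\right) \left(-2\right)\right) = 1 \cdot 14 = 14$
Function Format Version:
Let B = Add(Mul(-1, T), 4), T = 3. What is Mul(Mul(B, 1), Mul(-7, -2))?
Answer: 14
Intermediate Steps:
B = 1 (B = Add(Mul(-1, 3), 4) = Add(-3, 4) = 1)
Mul(Mul(B, 1), Mul(-7, -2)) = Mul(Mul(1, 1), Mul(-7, -2)) = Mul(1, 14) = 14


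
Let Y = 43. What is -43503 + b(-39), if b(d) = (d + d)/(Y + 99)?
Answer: -3088752/71 ≈ -43504.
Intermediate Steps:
b(d) = d/71 (b(d) = (d + d)/(43 + 99) = (2*d)/142 = (2*d)*(1/142) = d/71)
-43503 + b(-39) = -43503 + (1/71)*(-39) = -43503 - 39/71 = -3088752/71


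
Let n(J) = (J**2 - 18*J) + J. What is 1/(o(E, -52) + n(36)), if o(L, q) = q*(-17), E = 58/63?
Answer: 1/1568 ≈ 0.00063775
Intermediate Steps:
n(J) = J**2 - 17*J
E = 58/63 (E = 58*(1/63) = 58/63 ≈ 0.92064)
o(L, q) = -17*q
1/(o(E, -52) + n(36)) = 1/(-17*(-52) + 36*(-17 + 36)) = 1/(884 + 36*19) = 1/(884 + 684) = 1/1568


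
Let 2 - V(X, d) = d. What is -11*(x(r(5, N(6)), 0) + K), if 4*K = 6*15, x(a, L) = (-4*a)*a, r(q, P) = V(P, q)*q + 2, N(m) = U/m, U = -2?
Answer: 14377/2 ≈ 7188.5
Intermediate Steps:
V(X, d) = 2 - d
N(m) = -2/m
r(q, P) = 2 + q*(2 - q) (r(q, P) = (2 - q)*q + 2 = q*(2 - q) + 2 = 2 + q*(2 - q))
x(a, L) = -4*a**2
K = 45/2 (K = (6*15)/4 = (1/4)*90 = 45/2 ≈ 22.500)
-11*(x(r(5, N(6)), 0) + K) = -11*(-4*(2 - 1*5*(-2 + 5))**2 + 45/2) = -11*(-4*(2 - 1*5*3)**2 + 45/2) = -11*(-4*(2 - 15)**2 + 45/2) = -11*(-4*(-13)**2 + 45/2) = -11*(-4*169 + 45/2) = -11*(-676 + 45/2) = -11*(-1307/2) = 14377/2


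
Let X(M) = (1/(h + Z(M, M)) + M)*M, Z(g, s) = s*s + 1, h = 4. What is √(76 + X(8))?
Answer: 2*√166773/69 ≈ 11.837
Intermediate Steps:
Z(g, s) = 1 + s² (Z(g, s) = s² + 1 = 1 + s²)
X(M) = M*(M + 1/(5 + M²)) (X(M) = (1/(4 + (1 + M²)) + M)*M = (1/(5 + M²) + M)*M = (M + 1/(5 + M²))*M = M*(M + 1/(5 + M²)))
√(76 + X(8)) = √(76 + 8*(1 + 8³ + 5*8)/(5 + 8²)) = √(76 + 8*(1 + 512 + 40)/(5 + 64)) = √(76 + 8*553/69) = √(76 + 8*(1/69)*553) = √(76 + 4424/69) = √(9668/69) = 2*√166773/69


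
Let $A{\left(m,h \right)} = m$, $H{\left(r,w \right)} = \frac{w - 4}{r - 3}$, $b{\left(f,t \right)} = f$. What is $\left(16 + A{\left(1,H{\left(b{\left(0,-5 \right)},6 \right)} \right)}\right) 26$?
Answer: $442$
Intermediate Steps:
$H{\left(r,w \right)} = \frac{-4 + w}{-3 + r}$
$\left(16 + A{\left(1,H{\left(b{\left(0,-5 \right)},6 \right)} \right)}\right) 26 = \left(16 + 1\right) 26 = 17 \cdot 26 = 442$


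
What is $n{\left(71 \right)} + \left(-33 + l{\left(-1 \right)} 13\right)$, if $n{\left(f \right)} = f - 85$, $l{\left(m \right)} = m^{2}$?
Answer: $-34$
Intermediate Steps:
$n{\left(f \right)} = -85 + f$ ($n{\left(f \right)} = f - 85 = -85 + f$)
$n{\left(71 \right)} + \left(-33 + l{\left(-1 \right)} 13\right) = \left(-85 + 71\right) - \left(33 - \left(-1\right)^{2} \cdot 13\right) = -14 + \left(-33 + 1 \cdot 13\right) = -14 + \left(-33 + 13\right) = -14 - 20 = -34$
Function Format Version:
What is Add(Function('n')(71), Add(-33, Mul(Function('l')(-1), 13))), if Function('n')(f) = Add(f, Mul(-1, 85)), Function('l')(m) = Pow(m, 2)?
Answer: -34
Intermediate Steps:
Function('n')(f) = Add(-85, f) (Function('n')(f) = Add(f, -85) = Add(-85, f))
Add(Function('n')(71), Add(-33, Mul(Function('l')(-1), 13))) = Add(Add(-85, 71), Add(-33, Mul(Pow(-1, 2), 13))) = Add(-14, Add(-33, Mul(1, 13))) = Add(-14, Add(-33, 13)) = Add(-14, -20) = -34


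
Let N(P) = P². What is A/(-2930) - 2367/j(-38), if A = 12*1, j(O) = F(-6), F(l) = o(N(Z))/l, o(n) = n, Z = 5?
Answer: 4161156/7325 ≈ 568.08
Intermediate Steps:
F(l) = 25/l (F(l) = 5²/l = 25/l)
j(O) = -25/6 (j(O) = 25/(-6) = 25*(-⅙) = -25/6)
A = 12
A/(-2930) - 2367/j(-38) = 12/(-2930) - 2367/(-25/6) = 12*(-1/2930) - 2367*(-6/25) = -6/1465 + 14202/25 = 4161156/7325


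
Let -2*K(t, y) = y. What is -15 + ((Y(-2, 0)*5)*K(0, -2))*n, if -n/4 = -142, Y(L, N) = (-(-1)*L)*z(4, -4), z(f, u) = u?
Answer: 22705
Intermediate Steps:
Y(L, N) = -4*L (Y(L, N) = -(-1)*L*(-4) = L*(-4) = -4*L)
n = 568 (n = -4*(-142) = 568)
K(t, y) = -y/2
-15 + ((Y(-2, 0)*5)*K(0, -2))*n = -15 + ((-4*(-2)*5)*(-½*(-2)))*568 = -15 + ((8*5)*1)*568 = -15 + (40*1)*568 = -15 + 40*568 = -15 + 22720 = 22705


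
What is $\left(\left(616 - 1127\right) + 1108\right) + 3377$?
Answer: $3974$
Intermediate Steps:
$\left(\left(616 - 1127\right) + 1108\right) + 3377 = \left(-511 + 1108\right) + 3377 = 597 + 3377 = 3974$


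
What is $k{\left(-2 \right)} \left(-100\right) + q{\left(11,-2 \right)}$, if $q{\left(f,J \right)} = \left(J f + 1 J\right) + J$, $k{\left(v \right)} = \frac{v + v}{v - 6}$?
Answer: $-76$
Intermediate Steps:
$k{\left(v \right)} = \frac{2 v}{-6 + v}$
$q{\left(f,J \right)} = 2 J + J f$ ($q{\left(f,J \right)} = \left(J f + J\right) + J = \left(J + J f\right) + J = 2 J + J f$)
$k{\left(-2 \right)} \left(-100\right) + q{\left(11,-2 \right)} = 2 \left(-2\right) \frac{1}{-6 - 2} \left(-100\right) - 2 \left(2 + 11\right) = 2 \left(-2\right) \frac{1}{-8} \left(-100\right) - 26 = 2 \left(-2\right) \left(- \frac{1}{8}\right) \left(-100\right) - 26 = \frac{1}{2} \left(-100\right) - 26 = -50 - 26 = -76$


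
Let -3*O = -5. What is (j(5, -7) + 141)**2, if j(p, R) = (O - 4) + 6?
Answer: 188356/9 ≈ 20928.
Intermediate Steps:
O = 5/3 (O = -1/3*(-5) = 5/3 ≈ 1.6667)
j(p, R) = 11/3 (j(p, R) = (5/3 - 4) + 6 = -7/3 + 6 = 11/3)
(j(5, -7) + 141)**2 = (11/3 + 141)**2 = (434/3)**2 = 188356/9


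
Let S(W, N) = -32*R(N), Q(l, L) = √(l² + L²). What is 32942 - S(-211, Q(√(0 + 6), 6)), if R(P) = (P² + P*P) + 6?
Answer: 35822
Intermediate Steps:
R(P) = 6 + 2*P² (R(P) = (P² + P²) + 6 = 2*P² + 6 = 6 + 2*P²)
Q(l, L) = √(L² + l²)
S(W, N) = -192 - 64*N² (S(W, N) = -32*(6 + 2*N²) = -192 - 64*N²)
32942 - S(-211, Q(√(0 + 6), 6)) = 32942 - (-192 - 64*(√(6² + (√(0 + 6))²))²) = 32942 - (-192 - 64*(√(36 + (√6)²))²) = 32942 - (-192 - 64*(√(36 + 6))²) = 32942 - (-192 - 64*(√42)²) = 32942 - (-192 - 64*42) = 32942 - (-192 - 2688) = 32942 - 1*(-2880) = 32942 + 2880 = 35822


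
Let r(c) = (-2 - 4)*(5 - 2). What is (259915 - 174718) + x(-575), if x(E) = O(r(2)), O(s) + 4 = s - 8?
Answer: 85167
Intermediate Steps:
r(c) = -18 (r(c) = -6*3 = -18)
O(s) = -12 + s (O(s) = -4 + (s - 8) = -4 + (-8 + s) = -12 + s)
x(E) = -30 (x(E) = -12 - 18 = -30)
(259915 - 174718) + x(-575) = (259915 - 174718) - 30 = 85197 - 30 = 85167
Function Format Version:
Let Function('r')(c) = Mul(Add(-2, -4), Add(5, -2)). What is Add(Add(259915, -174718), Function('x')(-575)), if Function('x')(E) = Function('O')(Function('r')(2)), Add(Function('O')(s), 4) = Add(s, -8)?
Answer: 85167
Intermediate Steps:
Function('r')(c) = -18 (Function('r')(c) = Mul(-6, 3) = -18)
Function('O')(s) = Add(-12, s) (Function('O')(s) = Add(-4, Add(s, -8)) = Add(-4, Add(-8, s)) = Add(-12, s))
Function('x')(E) = -30 (Function('x')(E) = Add(-12, -18) = -30)
Add(Add(259915, -174718), Function('x')(-575)) = Add(Add(259915, -174718), -30) = Add(85197, -30) = 85167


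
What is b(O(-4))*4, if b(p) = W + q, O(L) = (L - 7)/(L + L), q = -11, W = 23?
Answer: 48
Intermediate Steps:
O(L) = (-7 + L)/(2*L) (O(L) = (-7 + L)/((2*L)) = (-7 + L)*(1/(2*L)) = (-7 + L)/(2*L))
b(p) = 12 (b(p) = 23 - 11 = 12)
b(O(-4))*4 = 12*4 = 48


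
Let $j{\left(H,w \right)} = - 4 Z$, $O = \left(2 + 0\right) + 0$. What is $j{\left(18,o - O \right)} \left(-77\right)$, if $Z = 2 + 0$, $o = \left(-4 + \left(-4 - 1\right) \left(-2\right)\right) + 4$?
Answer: $616$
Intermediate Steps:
$O = 2$ ($O = 2 + 0 = 2$)
$o = 10$ ($o = \left(-4 - -10\right) + 4 = \left(-4 + 10\right) + 4 = 6 + 4 = 10$)
$Z = 2$
$j{\left(H,w \right)} = -8$ ($j{\left(H,w \right)} = \left(-4\right) 2 = -8$)
$j{\left(18,o - O \right)} \left(-77\right) = \left(-8\right) \left(-77\right) = 616$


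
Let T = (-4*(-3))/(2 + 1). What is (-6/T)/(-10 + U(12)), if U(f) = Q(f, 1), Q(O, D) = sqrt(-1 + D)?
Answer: 3/20 ≈ 0.15000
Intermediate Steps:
U(f) = 0 (U(f) = sqrt(-1 + 1) = sqrt(0) = 0)
T = 4 (T = 12/3 = 12*(1/3) = 4)
(-6/T)/(-10 + U(12)) = (-6/4)/(-10 + 0) = -6*1/4/(-10) = -3/2*(-1/10) = 3/20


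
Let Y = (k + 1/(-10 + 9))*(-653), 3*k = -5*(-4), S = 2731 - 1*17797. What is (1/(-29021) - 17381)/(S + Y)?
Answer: 1513242006/1633853279 ≈ 0.92618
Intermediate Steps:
S = -15066 (S = 2731 - 17797 = -15066)
k = 20/3 (k = (-5*(-4))/3 = (1/3)*20 = 20/3 ≈ 6.6667)
Y = -11101/3 (Y = (20/3 + 1/(-10 + 9))*(-653) = (20/3 + 1/(-1))*(-653) = (20/3 - 1)*(-653) = (17/3)*(-653) = -11101/3 ≈ -3700.3)
(1/(-29021) - 17381)/(S + Y) = (1/(-29021) - 17381)/(-15066 - 11101/3) = (-1/29021 - 17381)/(-56299/3) = -504414002/29021*(-3/56299) = 1513242006/1633853279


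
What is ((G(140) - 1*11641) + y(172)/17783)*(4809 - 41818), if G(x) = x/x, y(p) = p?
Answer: 7660639021532/17783 ≈ 4.3078e+8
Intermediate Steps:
G(x) = 1
((G(140) - 1*11641) + y(172)/17783)*(4809 - 41818) = ((1 - 1*11641) + 172/17783)*(4809 - 41818) = ((1 - 11641) + 172*(1/17783))*(-37009) = (-11640 + 172/17783)*(-37009) = -206993948/17783*(-37009) = 7660639021532/17783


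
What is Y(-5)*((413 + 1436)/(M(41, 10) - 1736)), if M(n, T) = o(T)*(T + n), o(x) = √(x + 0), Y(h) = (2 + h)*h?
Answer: -24073980/1493843 - 1414485*√10/2987686 ≈ -17.613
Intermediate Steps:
Y(h) = h*(2 + h)
o(x) = √x
M(n, T) = √T*(T + n)
Y(-5)*((413 + 1436)/(M(41, 10) - 1736)) = (-5*(2 - 5))*((413 + 1436)/(√10*(10 + 41) - 1736)) = (-5*(-3))*(1849/(√10*51 - 1736)) = 15*(1849/(51*√10 - 1736)) = 15*(1849/(-1736 + 51*√10)) = 27735/(-1736 + 51*√10)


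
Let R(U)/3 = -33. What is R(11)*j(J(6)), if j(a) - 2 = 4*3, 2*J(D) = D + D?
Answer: -1386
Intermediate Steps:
R(U) = -99 (R(U) = 3*(-33) = -99)
J(D) = D (J(D) = (D + D)/2 = (2*D)/2 = D)
j(a) = 14 (j(a) = 2 + 4*3 = 2 + 12 = 14)
R(11)*j(J(6)) = -99*14 = -1386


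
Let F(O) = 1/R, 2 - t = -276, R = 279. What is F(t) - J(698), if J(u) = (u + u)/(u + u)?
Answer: -278/279 ≈ -0.99642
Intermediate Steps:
J(u) = 1 (J(u) = (2*u)/((2*u)) = (2*u)*(1/(2*u)) = 1)
t = 278 (t = 2 - 1*(-276) = 2 + 276 = 278)
F(O) = 1/279
F(t) - J(698) = 1/279 - 1*1 = 1/279 - 1 = -278/279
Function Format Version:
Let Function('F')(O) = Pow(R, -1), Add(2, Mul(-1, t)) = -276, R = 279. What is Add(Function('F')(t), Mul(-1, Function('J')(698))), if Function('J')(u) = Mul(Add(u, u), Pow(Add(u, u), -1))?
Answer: Rational(-278, 279) ≈ -0.99642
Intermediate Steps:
Function('J')(u) = 1 (Function('J')(u) = Mul(Mul(2, u), Pow(Mul(2, u), -1)) = Mul(Mul(2, u), Mul(Rational(1, 2), Pow(u, -1))) = 1)
t = 278 (t = Add(2, Mul(-1, -276)) = Add(2, 276) = 278)
Function('F')(O) = Rational(1, 279) (Function('F')(O) = Pow(279, -1) = Rational(1, 279))
Add(Function('F')(t), Mul(-1, Function('J')(698))) = Add(Rational(1, 279), Mul(-1, 1)) = Add(Rational(1, 279), -1) = Rational(-278, 279)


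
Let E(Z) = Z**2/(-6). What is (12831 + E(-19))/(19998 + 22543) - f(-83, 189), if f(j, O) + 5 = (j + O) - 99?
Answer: -433867/255246 ≈ -1.6998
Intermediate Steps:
f(j, O) = -104 + O + j (f(j, O) = -5 + ((j + O) - 99) = -5 + ((O + j) - 99) = -5 + (-99 + O + j) = -104 + O + j)
E(Z) = -Z**2/6
(12831 + E(-19))/(19998 + 22543) - f(-83, 189) = (12831 - 1/6*(-19)**2)/(19998 + 22543) - (-104 + 189 - 83) = (12831 - 1/6*361)/42541 - 1*2 = (12831 - 361/6)*(1/42541) - 2 = (76625/6)*(1/42541) - 2 = 76625/255246 - 2 = -433867/255246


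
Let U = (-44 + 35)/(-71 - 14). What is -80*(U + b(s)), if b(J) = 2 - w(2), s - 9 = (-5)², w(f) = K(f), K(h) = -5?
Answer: -9664/17 ≈ -568.47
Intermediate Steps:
w(f) = -5
s = 34 (s = 9 + (-5)² = 9 + 25 = 34)
b(J) = 7 (b(J) = 2 - 1*(-5) = 2 + 5 = 7)
U = 9/85 (U = -9/(-85) = -9*(-1/85) = 9/85 ≈ 0.10588)
-80*(U + b(s)) = -80*(9/85 + 7) = -80*604/85 = -9664/17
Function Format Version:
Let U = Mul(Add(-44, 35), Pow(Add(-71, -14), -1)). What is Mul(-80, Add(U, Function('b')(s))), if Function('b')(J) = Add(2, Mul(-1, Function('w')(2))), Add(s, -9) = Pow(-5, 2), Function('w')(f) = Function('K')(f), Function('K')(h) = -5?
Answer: Rational(-9664, 17) ≈ -568.47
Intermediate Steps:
Function('w')(f) = -5
s = 34 (s = Add(9, Pow(-5, 2)) = Add(9, 25) = 34)
Function('b')(J) = 7 (Function('b')(J) = Add(2, Mul(-1, -5)) = Add(2, 5) = 7)
U = Rational(9, 85) (U = Mul(-9, Pow(-85, -1)) = Mul(-9, Rational(-1, 85)) = Rational(9, 85) ≈ 0.10588)
Mul(-80, Add(U, Function('b')(s))) = Mul(-80, Add(Rational(9, 85), 7)) = Mul(-80, Rational(604, 85)) = Rational(-9664, 17)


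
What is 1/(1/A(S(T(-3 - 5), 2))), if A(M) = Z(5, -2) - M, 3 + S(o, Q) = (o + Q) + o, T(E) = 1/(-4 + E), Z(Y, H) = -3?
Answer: -11/6 ≈ -1.8333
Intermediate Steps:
S(o, Q) = -3 + Q + 2*o (S(o, Q) = -3 + ((o + Q) + o) = -3 + ((Q + o) + o) = -3 + (Q + 2*o) = -3 + Q + 2*o)
A(M) = -3 - M
1/(1/A(S(T(-3 - 5), 2))) = 1/(1/(-3 - (-3 + 2 + 2/(-4 + (-3 - 5))))) = 1/(1/(-3 - (-3 + 2 + 2/(-4 - 8)))) = 1/(1/(-3 - (-3 + 2 + 2/(-12)))) = 1/(1/(-3 - (-3 + 2 + 2*(-1/12)))) = 1/(1/(-3 - (-3 + 2 - ⅙))) = 1/(1/(-3 - 1*(-7/6))) = 1/(1/(-3 + 7/6)) = 1/(1/(-11/6)) = 1/(-6/11) = -11/6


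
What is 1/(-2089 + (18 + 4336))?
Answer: 1/2265 ≈ 0.00044150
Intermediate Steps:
1/(-2089 + (18 + 4336)) = 1/(-2089 + 4354) = 1/2265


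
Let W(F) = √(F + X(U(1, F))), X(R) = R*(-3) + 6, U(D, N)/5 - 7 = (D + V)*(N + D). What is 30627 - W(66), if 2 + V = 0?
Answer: 30627 - 18*√3 ≈ 30596.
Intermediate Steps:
V = -2 (V = -2 + 0 = -2)
U(D, N) = 35 + 5*(-2 + D)*(D + N) (U(D, N) = 35 + 5*((D - 2)*(N + D)) = 35 + 5*((-2 + D)*(D + N)) = 35 + 5*(-2 + D)*(D + N))
X(R) = 6 - 3*R (X(R) = -3*R + 6 = 6 - 3*R)
W(F) = √(-84 + 16*F) (W(F) = √(F + (6 - 3*(35 - 10*1 - 10*F + 5*1² + 5*1*F))) = √(F + (6 - 3*(35 - 10 - 10*F + 5*1 + 5*F))) = √(F + (6 - 3*(35 - 10 - 10*F + 5 + 5*F))) = √(F + (6 - 3*(30 - 5*F))) = √(F + (6 + (-90 + 15*F))) = √(F + (-84 + 15*F)) = √(-84 + 16*F))
30627 - W(66) = 30627 - 2*√(-21 + 4*66) = 30627 - 2*√(-21 + 264) = 30627 - 2*√243 = 30627 - 2*9*√3 = 30627 - 18*√3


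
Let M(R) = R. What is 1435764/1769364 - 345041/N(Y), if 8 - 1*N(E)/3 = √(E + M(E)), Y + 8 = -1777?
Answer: (-16957462933*I + 119647*√3570)/(147447*(√3570 + 8*I)) ≈ -252.38 - 1891.0*I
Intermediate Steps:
Y = -1785 (Y = -8 - 1777 = -1785)
N(E) = 24 - 3*√2*√E (N(E) = 24 - 3*√(E + E) = 24 - 3*√2*√E)
1435764/1769364 - 345041/N(Y) = 1435764/1769364 - 345041/(24 - 3*√2*√(-1785)) = 1435764*(1/1769364) - 345041/(24 - 3*√2*I*√1785) = 119647/147447 - 345041/(24 - 3*I*√3570)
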